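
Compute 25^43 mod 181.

25^1 ≡ 25 (mod 181)
25^2 ≡ 25^2 = 625 ≡ 82 (mod 181)
25^4 ≡ 82^2 = 6724 ≡ 27 (mod 181)
25^8 ≡ 27^2 = 729 ≡ 5 (mod 181)
25^16 ≡ 5^2 = 25 (mod 181)
25^32 ≡ 25^2 = 625 ≡ 82 (mod 181)
25^43 = 25^32 × 25^8 × 25^2 × 25^1 ≡ 82 × 5 × 82 × 25 (mod 181).
Accumulate the product:
82 × 5 = 410 ≡ 48
48 × 82 = 3936 ≡ 135
135 × 25 = 3375 ≡ 117

117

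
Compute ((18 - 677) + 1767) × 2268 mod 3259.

18 - 677 = -659 ≡ 2600 (mod 3259)
2600 + 1767 = 4367 ≡ 1108 (mod 3259)
1108 × 2268 = 2512944 ≡ 255 (mod 3259)

255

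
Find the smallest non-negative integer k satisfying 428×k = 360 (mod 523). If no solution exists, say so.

gcd(428, 523) = 1, so a unique solution mod 523 exists.
428⁻¹ ≡ 11 (mod 523).
k ≡ 11×360 ≡ 299 (mod 523).

299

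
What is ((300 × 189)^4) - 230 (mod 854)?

666

300 × 189 = 56700 ≡ 336 (mod 854)
(336)^4 ≡ 42 (mod 854)
42 - 230 = -188 ≡ 666 (mod 854)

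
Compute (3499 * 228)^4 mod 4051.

3641

3499 * 228 = 797772 ≡ 3776 (mod 4051)
(3776)^4 ≡ 3641 (mod 4051)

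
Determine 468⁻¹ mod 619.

578

619 = 1·468 + 151
468 = 3·151 + 15
151 = 10·15 + 1
15 = 15·1 + 0
gcd(468, 619) = 1, so the inverse exists.
Back-substitute for 1:
1 = 1·151 − 10·15
  = −10·468 + 31·151
  = 31·619 − 41·468
So 468⁻¹ ≡ −41 ≡ 578 (mod 619).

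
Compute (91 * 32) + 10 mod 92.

70

91 * 32 = 2912 ≡ 60 (mod 92)
60 + 10 = 70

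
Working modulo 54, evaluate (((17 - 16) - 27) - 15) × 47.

17 - 16 = 1
1 - 27 = -26 ≡ 28 (mod 54)
28 - 15 = 13
13 × 47 = 611 ≡ 17 (mod 54)

17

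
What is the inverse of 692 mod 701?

701 = 1*692 + 9
692 = 76*9 + 8
9 = 1*8 + 1
8 = 8*1 + 0
gcd(692, 701) = 1, so the inverse exists.
Back-substitute for 1:
1 = 1*9 − 1*8
  = −1*692 + 77*9
  = 77*701 − 78*692
So 692⁻¹ ≡ −78 ≡ 623 (mod 701).

623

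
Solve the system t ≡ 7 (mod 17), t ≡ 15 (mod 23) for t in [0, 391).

17⁻¹ mod 23: 17*19 ≡ 1 (mod 23), so 17⁻¹ ≡ 19.
t = 7 + 17*((15 − 7)*19 mod 23) = 7 + 17*14 = 245.

245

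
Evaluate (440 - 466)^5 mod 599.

440 - 466 = -26 ≡ 573 (mod 599)
(573)^5 ≡ 388 (mod 599)

388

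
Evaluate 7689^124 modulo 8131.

By square-and-multiply:
124 in binary is 1111100, i.e. 124 = 64 + 32 + 16 + 8 + 4.
7689^1 ≡ 7689 (mod 8131)
7689^2 ≡ 7689^2 = 59120721 ≡ 220 (mod 8131)
7689^4 ≡ 220^2 = 48400 ≡ 7745 (mod 8131)
7689^8 ≡ 7745^2 = 59985025 ≡ 2638 (mod 8131)
7689^16 ≡ 2638^2 = 6959044 ≡ 7039 (mod 8131)
7689^32 ≡ 7039^2 = 49547521 ≡ 5338 (mod 8131)
7689^64 ≡ 5338^2 = 28494244 ≡ 3220 (mod 8131)
7689^124 = 7689^64 · 7689^32 · 7689^16 · 7689^8 · 7689^4 ≡ 3220 · 5338 · 7039 · 2638 · 7745 (mod 8131).
Accumulate the product:
3220 · 5338 = 17188360 ≡ 7557
7557 · 7039 = 53193723 ≡ 721
721 · 2638 = 1901998 ≡ 7475
7475 · 7745 = 57893875 ≡ 1155

1155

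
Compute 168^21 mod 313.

125

21 in binary is 10101, i.e. 21 = 16 + 4 + 1.
168^1 ≡ 168 (mod 313)
168^2 ≡ 168^2 = 28224 ≡ 54 (mod 313)
168^4 ≡ 54^2 = 2916 ≡ 99 (mod 313)
168^8 ≡ 99^2 = 9801 ≡ 98 (mod 313)
168^16 ≡ 98^2 = 9604 ≡ 214 (mod 313)
168^21 = 168^16 * 168^4 * 168^1 ≡ 214 * 99 * 168 (mod 313).
Accumulate the product:
214 * 99 = 21186 ≡ 215
215 * 168 = 36120 ≡ 125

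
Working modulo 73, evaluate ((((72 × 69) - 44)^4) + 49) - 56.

29

72 × 69 = 4968 ≡ 4 (mod 73)
4 - 44 = -40 ≡ 33 (mod 73)
(33)^4 ≡ 36 (mod 73)
36 + 49 = 85 ≡ 12 (mod 73)
12 - 56 = -44 ≡ 29 (mod 73)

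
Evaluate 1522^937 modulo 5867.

1522^1 ≡ 1522 (mod 5867)
1522^2 ≡ 1522^2 = 2316484 ≡ 4886 (mod 5867)
1522^4 ≡ 4886^2 = 23872996 ≡ 173 (mod 5867)
1522^8 ≡ 173^2 = 29929 ≡ 594 (mod 5867)
1522^16 ≡ 594^2 = 352836 ≡ 816 (mod 5867)
1522^32 ≡ 816^2 = 665856 ≡ 2885 (mod 5867)
1522^64 ≡ 2885^2 = 8323225 ≡ 3819 (mod 5867)
1522^128 ≡ 3819^2 = 14584761 ≡ 5266 (mod 5867)
1522^256 ≡ 5266^2 = 27730756 ≡ 3314 (mod 5867)
1522^512 ≡ 3314^2 = 10982596 ≡ 5439 (mod 5867)
1522^937 = 1522^512 · 1522^256 · 1522^128 · 1522^32 · 1522^8 · 1522^1 ≡ 5439 · 3314 · 5266 · 2885 · 594 · 1522 (mod 5867).
Accumulate the product:
5439 · 3314 = 18024846 ≡ 1422
1422 · 5266 = 7488252 ≡ 1960
1960 · 2885 = 5654600 ≡ 4679
4679 · 594 = 2779326 ≡ 4235
4235 · 1522 = 6445670 ≡ 3704

3704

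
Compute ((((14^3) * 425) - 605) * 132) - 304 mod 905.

(14)^3 ≡ 29 (mod 905)
29 * 425 = 12325 ≡ 560 (mod 905)
560 - 605 = -45 ≡ 860 (mod 905)
860 * 132 = 113520 ≡ 395 (mod 905)
395 - 304 = 91

91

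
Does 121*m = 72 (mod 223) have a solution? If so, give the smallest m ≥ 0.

gcd(121, 223) = 1, so a unique solution mod 223 exists.
121⁻¹ ≡ 94 (mod 223).
m ≡ 94*72 ≡ 78 (mod 223).

78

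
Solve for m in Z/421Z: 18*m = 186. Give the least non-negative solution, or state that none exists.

291

gcd(18, 421) = 1, so a unique solution mod 421 exists.
18⁻¹ ≡ 117 (mod 421).
m ≡ 117*186 ≡ 291 (mod 421).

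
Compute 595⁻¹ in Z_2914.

Apply the Euclidean algorithm and back-substitute:
2914 = 4*595 + 534
595 = 1*534 + 61
534 = 8*61 + 46
61 = 1*46 + 15
46 = 3*15 + 1
15 = 15*1 + 0
gcd(595, 2914) = 1, so the inverse exists.
Back-substitute for 1:
1 = 1*46 − 3*15
  = −3*61 + 4*46
  = 4*534 − 35*61
  = −35*595 + 39*534
  = 39*2914 − 191*595
So 595⁻¹ ≡ −191 ≡ 2723 (mod 2914).

2723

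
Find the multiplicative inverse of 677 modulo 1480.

693

1480 = 2*677 + 126
677 = 5*126 + 47
126 = 2*47 + 32
47 = 1*32 + 15
32 = 2*15 + 2
15 = 7*2 + 1
2 = 2*1 + 0
gcd(677, 1480) = 1, so the inverse exists.
Back-substitute for 1:
1 = 1*15 − 7*2
  = −7*32 + 15*15
  = 15*47 − 22*32
  = −22*126 + 59*47
  = 59*677 − 317*126
  = −317*1480 + 693*677
So 677⁻¹ ≡ 693 (mod 1480).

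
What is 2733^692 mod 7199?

692 in binary is 1010110100, i.e. 692 = 512 + 128 + 32 + 16 + 4.
2733^1 ≡ 2733 (mod 7199)
2733^2 ≡ 2733^2 = 7469289 ≡ 3926 (mod 7199)
2733^4 ≡ 3926^2 = 15413476 ≡ 417 (mod 7199)
2733^8 ≡ 417^2 = 173889 ≡ 1113 (mod 7199)
2733^16 ≡ 1113^2 = 1238769 ≡ 541 (mod 7199)
2733^32 ≡ 541^2 = 292681 ≡ 4721 (mod 7199)
2733^64 ≡ 4721^2 = 22287841 ≡ 6936 (mod 7199)
2733^128 ≡ 6936^2 = 48108096 ≡ 4378 (mod 7199)
2733^256 ≡ 4378^2 = 19166884 ≡ 3146 (mod 7199)
2733^512 ≡ 3146^2 = 9897316 ≡ 5890 (mod 7199)
2733^692 = 2733^512 · 2733^128 · 2733^32 · 2733^16 · 2733^4 ≡ 5890 · 4378 · 4721 · 541 · 417 (mod 7199).
Accumulate the product:
5890 · 4378 = 25786420 ≡ 6801
6801 · 4721 = 32107521 ≡ 7180
7180 · 541 = 3884380 ≡ 4119
4119 · 417 = 1717623 ≡ 4261

4261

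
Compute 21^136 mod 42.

21

136 in binary is 10001000, i.e. 136 = 128 + 8.
21^1 ≡ 21 (mod 42)
21^2 ≡ 21^2 = 441 ≡ 21 (mod 42)
21^4 ≡ 21^2 = 441 ≡ 21 (mod 42)
21^8 ≡ 21^2 = 441 ≡ 21 (mod 42)
21^16 ≡ 21^2 = 441 ≡ 21 (mod 42)
21^32 ≡ 21^2 = 441 ≡ 21 (mod 42)
21^64 ≡ 21^2 = 441 ≡ 21 (mod 42)
21^128 ≡ 21^2 = 441 ≡ 21 (mod 42)
21^136 = 21^128 × 21^8 ≡ 21 × 21 (mod 42).
21 × 21 = 441 ≡ 21 (mod 42).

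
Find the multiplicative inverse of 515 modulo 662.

9

662 = 1*515 + 147
515 = 3*147 + 74
147 = 1*74 + 73
74 = 1*73 + 1
73 = 73*1 + 0
gcd(515, 662) = 1, so the inverse exists.
Back-substitute for 1:
1 = 1*74 − 1*73
  = −1*147 + 2*74
  = 2*515 − 7*147
  = −7*662 + 9*515
So 515⁻¹ ≡ 9 (mod 662).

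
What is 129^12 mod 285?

216

By square-and-multiply:
129^1 ≡ 129 (mod 285)
129^2 ≡ 129^2 = 16641 ≡ 111 (mod 285)
129^4 ≡ 111^2 = 12321 ≡ 66 (mod 285)
129^8 ≡ 66^2 = 4356 ≡ 81 (mod 285)
129^12 = 129^8 × 129^4 ≡ 81 × 66 (mod 285).
81 × 66 = 5346 ≡ 216 (mod 285).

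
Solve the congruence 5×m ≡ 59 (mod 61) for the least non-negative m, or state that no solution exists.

24

gcd(5, 61) = 1, so a unique solution mod 61 exists.
5⁻¹ ≡ 49 (mod 61).
m ≡ 49×59 ≡ 24 (mod 61).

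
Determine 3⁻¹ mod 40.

27

40 = 13×3 + 1
3 = 3×1 + 0
gcd(3, 40) = 1, so the inverse exists.
Bézout: 1 = 1×40 − 13×3.
So 3⁻¹ ≡ −13 ≡ 27 (mod 40).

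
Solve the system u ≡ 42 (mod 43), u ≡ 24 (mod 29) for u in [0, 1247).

343

43⁻¹ mod 29: 43*27 ≡ 1 (mod 29), so 43⁻¹ ≡ 27.
u = 42 + 43*((24 − 42)*27 mod 29) = 42 + 43*7 = 343.
Check: 343 mod 43 = 42, 343 mod 29 = 24. ✓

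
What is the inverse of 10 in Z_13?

4

13 = 1*10 + 3
10 = 3*3 + 1
3 = 3*1 + 0
gcd(10, 13) = 1, so the inverse exists.
Bézout: 1 = −3*13 + 4*10.
So 10⁻¹ ≡ 4 (mod 13).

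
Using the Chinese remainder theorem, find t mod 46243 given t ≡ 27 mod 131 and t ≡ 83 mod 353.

131⁻¹ mod 353: 131·256 ≡ 1 (mod 353), so 131⁻¹ ≡ 256.
t = 27 + 131·((83 − 27)·256 mod 353) = 27 + 131·216 = 28323.
Check: 28323 mod 131 = 27, 28323 mod 353 = 83. ✓

28323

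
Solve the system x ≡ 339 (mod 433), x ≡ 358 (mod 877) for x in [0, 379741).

433⁻¹ mod 877: 433×239 ≡ 1 (mod 877), so 433⁻¹ ≡ 239.
x = 339 + 433×((358 − 339)×239 mod 877) = 339 + 433×156 = 67887.

67887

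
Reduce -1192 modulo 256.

88

-1192 = -5*256 + 88, so -1192 ≡ 88 (mod 256).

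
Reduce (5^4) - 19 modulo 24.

6

(5)^4 ≡ 1 (mod 24)
1 - 19 = -18 ≡ 6 (mod 24)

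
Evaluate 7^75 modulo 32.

23

By square-and-multiply:
75 in binary is 1001011, i.e. 75 = 64 + 8 + 2 + 1.
7^1 ≡ 7 (mod 32)
7^2 ≡ 7^2 = 49 ≡ 17 (mod 32)
7^4 ≡ 17^2 = 289 ≡ 1 (mod 32)
7^8 ≡ 1^2 = 1 (mod 32)
7^16 ≡ 1^2 = 1 (mod 32)
7^32 ≡ 1^2 = 1 (mod 32)
7^64 ≡ 1^2 = 1 (mod 32)
7^75 = 7^64 × 7^8 × 7^2 × 7^1 ≡ 1 × 1 × 17 × 7 (mod 32).
Accumulate the product:
1 × 1 = 1
1 × 17 = 17
17 × 7 = 119 ≡ 23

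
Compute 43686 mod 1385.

43686 = 31·1385 + 751, so 43686 ≡ 751 (mod 1385).

751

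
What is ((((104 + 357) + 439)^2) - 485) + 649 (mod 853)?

667

104 + 357 = 461
461 + 439 = 900 ≡ 47 (mod 853)
(47)^2 ≡ 503 (mod 853)
503 - 485 = 18
18 + 649 = 667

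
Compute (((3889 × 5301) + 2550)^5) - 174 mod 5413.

282

3889 × 5301 = 20615589 ≡ 2885 (mod 5413)
2885 + 2550 = 5435 ≡ 22 (mod 5413)
(22)^5 ≡ 456 (mod 5413)
456 - 174 = 282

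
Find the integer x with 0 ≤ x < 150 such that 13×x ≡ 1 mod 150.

127

Apply the Euclidean algorithm and back-substitute:
150 = 11·13 + 7
13 = 1·7 + 6
7 = 1·6 + 1
6 = 6·1 + 0
gcd(13, 150) = 1, so the inverse exists.
Bézout: 1 = 2·150 − 23·13.
So 13⁻¹ ≡ −23 ≡ 127 (mod 150).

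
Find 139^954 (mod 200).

By square-and-multiply:
954 in binary is 1110111010, i.e. 954 = 512 + 256 + 128 + 32 + 16 + 8 + 2.
139^1 ≡ 139 (mod 200)
139^2 ≡ 139^2 = 19321 ≡ 121 (mod 200)
139^4 ≡ 121^2 = 14641 ≡ 41 (mod 200)
139^8 ≡ 41^2 = 1681 ≡ 81 (mod 200)
139^16 ≡ 81^2 = 6561 ≡ 161 (mod 200)
139^32 ≡ 161^2 = 25921 ≡ 121 (mod 200)
139^64 ≡ 121^2 = 14641 ≡ 41 (mod 200)
139^128 ≡ 41^2 = 1681 ≡ 81 (mod 200)
139^256 ≡ 81^2 = 6561 ≡ 161 (mod 200)
139^512 ≡ 161^2 = 25921 ≡ 121 (mod 200)
139^954 = 139^512 · 139^256 · 139^128 · 139^32 · 139^16 · 139^8 · 139^2 ≡ 121 · 161 · 81 · 121 · 161 · 81 · 121 (mod 200).
Accumulate the product:
121 · 161 = 19481 ≡ 81
81 · 81 = 6561 ≡ 161
161 · 121 = 19481 ≡ 81
81 · 161 = 13041 ≡ 41
41 · 81 = 3321 ≡ 121
121 · 121 = 14641 ≡ 41

41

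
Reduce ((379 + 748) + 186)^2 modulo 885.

874

379 + 748 = 1127 ≡ 242 (mod 885)
242 + 186 = 428
(428)^2 ≡ 874 (mod 885)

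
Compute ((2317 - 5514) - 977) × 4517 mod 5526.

2317 - 5514 = -3197 ≡ 2329 (mod 5526)
2329 - 977 = 1352
1352 × 4517 = 6106984 ≡ 754 (mod 5526)

754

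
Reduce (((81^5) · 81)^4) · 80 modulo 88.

64

(81)^5 ≡ 1 (mod 88)
1 · 81 = 81
(81)^4 ≡ 25 (mod 88)
25 · 80 = 2000 ≡ 64 (mod 88)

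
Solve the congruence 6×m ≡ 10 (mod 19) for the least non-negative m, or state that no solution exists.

gcd(6, 19) = 1, so a unique solution mod 19 exists.
6⁻¹ ≡ 16 (mod 19).
m ≡ 16×10 ≡ 8 (mod 19).

8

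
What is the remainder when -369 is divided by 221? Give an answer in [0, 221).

-369 = -2*221 + 73, so -369 ≡ 73 (mod 221).

73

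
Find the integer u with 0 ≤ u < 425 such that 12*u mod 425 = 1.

Apply the Euclidean algorithm and back-substitute:
425 = 35·12 + 5
12 = 2·5 + 2
5 = 2·2 + 1
2 = 2·1 + 0
gcd(12, 425) = 1, so the inverse exists.
Back-substitute for 1:
1 = 1·5 − 2·2
  = −2·12 + 5·5
  = 5·425 − 177·12
So 12⁻¹ ≡ −177 ≡ 248 (mod 425).

248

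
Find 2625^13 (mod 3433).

Compute successive squares:
13 in binary is 1101, i.e. 13 = 8 + 4 + 1.
2625^1 ≡ 2625 (mod 3433)
2625^2 ≡ 2625^2 = 6890625 ≡ 594 (mod 3433)
2625^4 ≡ 594^2 = 352836 ≡ 2670 (mod 3433)
2625^8 ≡ 2670^2 = 7128900 ≡ 1992 (mod 3433)
2625^13 = 2625^8 · 2625^4 · 2625^1 ≡ 1992 · 2670 · 2625 (mod 3433).
Accumulate the product:
1992 · 2670 = 5318640 ≡ 923
923 · 2625 = 2422875 ≡ 2610

2610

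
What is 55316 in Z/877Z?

65

55316 = 63*877 + 65, so 55316 ≡ 65 (mod 877).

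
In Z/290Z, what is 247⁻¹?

263

Apply the Euclidean algorithm and back-substitute:
290 = 1×247 + 43
247 = 5×43 + 32
43 = 1×32 + 11
32 = 2×11 + 10
11 = 1×10 + 1
10 = 10×1 + 0
gcd(247, 290) = 1, so the inverse exists.
Bézout: 1 = 23×290 − 27×247.
So 247⁻¹ ≡ −27 ≡ 263 (mod 290).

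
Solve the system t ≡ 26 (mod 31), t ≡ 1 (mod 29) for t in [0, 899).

88

31⁻¹ mod 29: 31×15 ≡ 1 (mod 29), so 31⁻¹ ≡ 15.
t = 26 + 31×((1 − 26)×15 mod 29) = 26 + 31×2 = 88.
Check: 88 mod 31 = 26, 88 mod 29 = 1. ✓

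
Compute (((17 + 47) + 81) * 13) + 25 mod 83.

1

17 + 47 = 64
64 + 81 = 145 ≡ 62 (mod 83)
62 * 13 = 806 ≡ 59 (mod 83)
59 + 25 = 84 ≡ 1 (mod 83)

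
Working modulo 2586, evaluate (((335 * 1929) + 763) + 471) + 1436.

335 * 1929 = 646215 ≡ 2301 (mod 2586)
2301 + 763 = 3064 ≡ 478 (mod 2586)
478 + 471 = 949
949 + 1436 = 2385

2385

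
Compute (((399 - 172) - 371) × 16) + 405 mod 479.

399 - 172 = 227
227 - 371 = -144 ≡ 335 (mod 479)
335 × 16 = 5360 ≡ 91 (mod 479)
91 + 405 = 496 ≡ 17 (mod 479)

17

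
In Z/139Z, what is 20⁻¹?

Apply the Euclidean algorithm and back-substitute:
139 = 6·20 + 19
20 = 1·19 + 1
19 = 19·1 + 0
gcd(20, 139) = 1, so the inverse exists.
Bézout: 1 = −1·139 + 7·20.
So 20⁻¹ ≡ 7 (mod 139).

7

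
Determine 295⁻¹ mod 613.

By the extended Euclidean algorithm:
613 = 2×295 + 23
295 = 12×23 + 19
23 = 1×19 + 4
19 = 4×4 + 3
4 = 1×3 + 1
3 = 3×1 + 0
gcd(295, 613) = 1, so the inverse exists.
Bézout: 1 = 77×613 − 160×295.
So 295⁻¹ ≡ −160 ≡ 453 (mod 613).

453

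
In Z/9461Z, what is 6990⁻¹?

2259

Apply the Euclidean algorithm and back-substitute:
9461 = 1×6990 + 2471
6990 = 2×2471 + 2048
2471 = 1×2048 + 423
2048 = 4×423 + 356
423 = 1×356 + 67
356 = 5×67 + 21
67 = 3×21 + 4
21 = 5×4 + 1
4 = 4×1 + 0
gcd(6990, 9461) = 1, so the inverse exists.
Bézout: 1 = −1669×9461 + 2259×6990.
So 6990⁻¹ ≡ 2259 (mod 9461).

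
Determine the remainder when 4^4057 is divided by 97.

By square-and-multiply:
4057 in binary is 111111011001, i.e. 4057 = 2048 + 1024 + 512 + 256 + 128 + 64 + 16 + 8 + 1.
4^1 ≡ 4 (mod 97)
4^2 ≡ 4^2 = 16 (mod 97)
4^4 ≡ 16^2 = 256 ≡ 62 (mod 97)
4^8 ≡ 62^2 = 3844 ≡ 61 (mod 97)
4^16 ≡ 61^2 = 3721 ≡ 35 (mod 97)
4^32 ≡ 35^2 = 1225 ≡ 61 (mod 97)
4^64 ≡ 61^2 = 3721 ≡ 35 (mod 97)
4^128 ≡ 35^2 = 1225 ≡ 61 (mod 97)
4^256 ≡ 61^2 = 3721 ≡ 35 (mod 97)
4^512 ≡ 35^2 = 1225 ≡ 61 (mod 97)
4^1024 ≡ 61^2 = 3721 ≡ 35 (mod 97)
4^2048 ≡ 35^2 = 1225 ≡ 61 (mod 97)
4^4057 = 4^2048 * 4^1024 * 4^512 * 4^256 * 4^128 * 4^64 * 4^16 * 4^8 * 4^1 ≡ 61 * 35 * 61 * 35 * 61 * 35 * 35 * 61 * 4 (mod 97).
Accumulate the product:
61 * 35 = 2135 ≡ 1
1 * 61 = 61
61 * 35 = 2135 ≡ 1
1 * 61 = 61
61 * 35 = 2135 ≡ 1
1 * 35 = 35
35 * 61 = 2135 ≡ 1
1 * 4 = 4

4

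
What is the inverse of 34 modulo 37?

Run the extended Euclidean algorithm:
37 = 1*34 + 3
34 = 11*3 + 1
3 = 3*1 + 0
gcd(34, 37) = 1, so the inverse exists.
Back-substitute for 1:
1 = 1*34 − 11*3
  = −11*37 + 12*34
So 34⁻¹ ≡ 12 (mod 37).

12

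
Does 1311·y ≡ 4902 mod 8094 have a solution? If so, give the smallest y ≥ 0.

gcd(1311, 8094) = 57, and 57 | 4902, so solutions exist.
Divide through by 57: 23·y mod 142 = 86.
23⁻¹ ≡ 105 (mod 142).
y ≡ 105·86 ≡ 84 (mod 142).
The smallest non-negative solution is y = 84.

84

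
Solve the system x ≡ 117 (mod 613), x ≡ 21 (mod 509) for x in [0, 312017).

613⁻¹ mod 509: 613·93 ≡ 1 (mod 509), so 613⁻¹ ≡ 93.
x = 117 + 613·((21 − 117)·93 mod 509) = 117 + 613·234 = 143559.

143559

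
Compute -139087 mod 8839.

-139087 = -16·8839 + 2337, so -139087 ≡ 2337 (mod 8839).

2337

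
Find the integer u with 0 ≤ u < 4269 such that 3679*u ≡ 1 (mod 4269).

4269 = 1×3679 + 590
3679 = 6×590 + 139
590 = 4×139 + 34
139 = 4×34 + 3
34 = 11×3 + 1
3 = 3×1 + 0
gcd(3679, 4269) = 1, so the inverse exists.
Back-substitute for 1:
1 = 1×34 − 11×3
  = −11×139 + 45×34
  = 45×590 − 191×139
  = −191×3679 + 1191×590
  = 1191×4269 − 1382×3679
So 3679⁻¹ ≡ −1382 ≡ 2887 (mod 4269).

2887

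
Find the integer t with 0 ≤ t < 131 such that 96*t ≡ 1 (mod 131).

By the extended Euclidean algorithm:
131 = 1·96 + 35
96 = 2·35 + 26
35 = 1·26 + 9
26 = 2·9 + 8
9 = 1·8 + 1
8 = 8·1 + 0
gcd(96, 131) = 1, so the inverse exists.
Bézout: 1 = 11·131 − 15·96.
So 96⁻¹ ≡ −15 ≡ 116 (mod 131).

116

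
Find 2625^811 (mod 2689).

2251

811 in binary is 1100101011, i.e. 811 = 512 + 256 + 32 + 8 + 2 + 1.
2625^1 ≡ 2625 (mod 2689)
2625^2 ≡ 2625^2 = 6890625 ≡ 1407 (mod 2689)
2625^4 ≡ 1407^2 = 1979649 ≡ 545 (mod 2689)
2625^8 ≡ 545^2 = 297025 ≡ 1235 (mod 2689)
2625^16 ≡ 1235^2 = 1525225 ≡ 562 (mod 2689)
2625^32 ≡ 562^2 = 315844 ≡ 1231 (mod 2689)
2625^64 ≡ 1231^2 = 1515361 ≡ 1454 (mod 2689)
2625^128 ≡ 1454^2 = 2114116 ≡ 562 (mod 2689)
2625^256 ≡ 562^2 = 315844 ≡ 1231 (mod 2689)
2625^512 ≡ 1231^2 = 1515361 ≡ 1454 (mod 2689)
2625^811 = 2625^512 · 2625^256 · 2625^32 · 2625^8 · 2625^2 · 2625^1 ≡ 1454 · 1231 · 1231 · 1235 · 1407 · 2625 (mod 2689).
Accumulate the product:
1454 · 1231 = 1789874 ≡ 1689
1689 · 1231 = 2079159 ≡ 562
562 · 1235 = 694070 ≡ 308
308 · 1407 = 433356 ≡ 427
427 · 2625 = 1120875 ≡ 2251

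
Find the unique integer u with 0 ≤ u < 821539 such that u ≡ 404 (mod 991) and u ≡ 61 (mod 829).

3377

991⁻¹ mod 829: 991·87 ≡ 1 (mod 829), so 991⁻¹ ≡ 87.
u = 404 + 991·((61 − 404)·87 mod 829) = 404 + 991·3 = 3377.
Check: 3377 mod 991 = 404, 3377 mod 829 = 61. ✓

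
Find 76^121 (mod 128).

121 in binary is 1111001, i.e. 121 = 64 + 32 + 16 + 8 + 1.
76^1 ≡ 76 (mod 128)
76^2 ≡ 76^2 = 5776 ≡ 16 (mod 128)
76^4 ≡ 16^2 = 256 ≡ 0 (mod 128)
76^8 ≡ 0^2 = 0 (mod 128)
76^16 ≡ 0^2 = 0 (mod 128)
76^32 ≡ 0^2 = 0 (mod 128)
76^64 ≡ 0^2 = 0 (mod 128)
76^121 = 76^64 · 76^32 · 76^16 · 76^8 · 76^1 ≡ 0 · 0 · 0 · 0 · 76 (mod 128).
Accumulate the product:
0 · 0 = 0
0 · 0 = 0
0 · 0 = 0
0 · 76 = 0

0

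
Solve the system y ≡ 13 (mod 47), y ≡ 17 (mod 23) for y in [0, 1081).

201

47⁻¹ mod 23: 47*1 ≡ 1 (mod 23), so 47⁻¹ ≡ 1.
y = 13 + 47*((17 − 13)*1 mod 23) = 13 + 47*4 = 201.
Check: 201 mod 47 = 13, 201 mod 23 = 17. ✓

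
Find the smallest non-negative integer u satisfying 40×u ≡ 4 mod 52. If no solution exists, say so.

gcd(40, 52) = 4, and 4 | 4, so solutions exist.
Divide through by 4: 10×u mod 13 = 1.
10⁻¹ ≡ 4 (mod 13).
u ≡ 4×1 ≡ 4 (mod 13).
The smallest non-negative solution is u = 4.

4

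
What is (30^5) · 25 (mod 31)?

6

(30)^5 ≡ 30 (mod 31)
30 · 25 = 750 ≡ 6 (mod 31)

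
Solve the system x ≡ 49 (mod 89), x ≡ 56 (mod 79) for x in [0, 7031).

89⁻¹ mod 79: 89*8 ≡ 1 (mod 79), so 89⁻¹ ≡ 8.
x = 49 + 89*((56 − 49)*8 mod 79) = 49 + 89*56 = 5033.
Check: 5033 mod 89 = 49, 5033 mod 79 = 56. ✓

5033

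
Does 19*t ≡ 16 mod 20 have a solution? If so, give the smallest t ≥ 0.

gcd(19, 20) = 1, so a unique solution mod 20 exists.
19⁻¹ ≡ 19 (mod 20).
t ≡ 19*16 ≡ 4 (mod 20).

4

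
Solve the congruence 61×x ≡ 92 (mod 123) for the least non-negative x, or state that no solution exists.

gcd(61, 123) = 1, so a unique solution mod 123 exists.
61⁻¹ ≡ 121 (mod 123).
x ≡ 121×92 ≡ 62 (mod 123).

62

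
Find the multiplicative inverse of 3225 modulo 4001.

2480

Apply the Euclidean algorithm and back-substitute:
4001 = 1*3225 + 776
3225 = 4*776 + 121
776 = 6*121 + 50
121 = 2*50 + 21
50 = 2*21 + 8
21 = 2*8 + 5
8 = 1*5 + 3
5 = 1*3 + 2
3 = 1*2 + 1
2 = 2*1 + 0
gcd(3225, 4001) = 1, so the inverse exists.
Back-substitute for 1:
1 = 1*3 − 1*2
  = −1*5 + 2*3
  = 2*8 − 3*5
  = −3*21 + 8*8
  = 8*50 − 19*21
  = −19*121 + 46*50
  = 46*776 − 295*121
  = −295*3225 + 1226*776
  = 1226*4001 − 1521*3225
So 3225⁻¹ ≡ −1521 ≡ 2480 (mod 4001).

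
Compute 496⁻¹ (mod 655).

276

655 = 1*496 + 159
496 = 3*159 + 19
159 = 8*19 + 7
19 = 2*7 + 5
7 = 1*5 + 2
5 = 2*2 + 1
2 = 2*1 + 0
gcd(496, 655) = 1, so the inverse exists.
Back-substitute for 1:
1 = 1*5 − 2*2
  = −2*7 + 3*5
  = 3*19 − 8*7
  = −8*159 + 67*19
  = 67*496 − 209*159
  = −209*655 + 276*496
So 496⁻¹ ≡ 276 (mod 655).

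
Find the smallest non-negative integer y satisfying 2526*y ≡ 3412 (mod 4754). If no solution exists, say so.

1347

gcd(2526, 4754) = 2, and 2 | 3412, so solutions exist.
Divide through by 2: 1263*y = 1706 (mod 2377).
1263⁻¹ ≡ 2042 (mod 2377).
y ≡ 2042*1706 ≡ 1347 (mod 2377).
The smallest non-negative solution is y = 1347.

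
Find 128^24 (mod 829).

369

By square-and-multiply:
24 in binary is 11000, i.e. 24 = 16 + 8.
128^1 ≡ 128 (mod 829)
128^2 ≡ 128^2 = 16384 ≡ 633 (mod 829)
128^4 ≡ 633^2 = 400689 ≡ 282 (mod 829)
128^8 ≡ 282^2 = 79524 ≡ 769 (mod 829)
128^16 ≡ 769^2 = 591361 ≡ 284 (mod 829)
128^24 = 128^16 × 128^8 ≡ 284 × 769 (mod 829).
284 × 769 = 218396 ≡ 369 (mod 829).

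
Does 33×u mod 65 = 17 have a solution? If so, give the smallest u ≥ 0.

gcd(33, 65) = 1, so a unique solution mod 65 exists.
33⁻¹ ≡ 2 (mod 65).
u ≡ 2×17 ≡ 34 (mod 65).

34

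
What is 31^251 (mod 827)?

573

Compute successive squares:
251 in binary is 11111011, i.e. 251 = 128 + 64 + 32 + 16 + 8 + 2 + 1.
31^1 ≡ 31 (mod 827)
31^2 ≡ 31^2 = 961 ≡ 134 (mod 827)
31^4 ≡ 134^2 = 17956 ≡ 589 (mod 827)
31^8 ≡ 589^2 = 346921 ≡ 408 (mod 827)
31^16 ≡ 408^2 = 166464 ≡ 237 (mod 827)
31^32 ≡ 237^2 = 56169 ≡ 760 (mod 827)
31^64 ≡ 760^2 = 577600 ≡ 354 (mod 827)
31^128 ≡ 354^2 = 125316 ≡ 439 (mod 827)
31^251 = 31^128 × 31^64 × 31^32 × 31^16 × 31^8 × 31^2 × 31^1 ≡ 439 × 354 × 760 × 237 × 408 × 134 × 31 (mod 827).
Accumulate the product:
439 × 354 = 155406 ≡ 757
757 × 760 = 575320 ≡ 555
555 × 237 = 131535 ≡ 42
42 × 408 = 17136 ≡ 596
596 × 134 = 79864 ≡ 472
472 × 31 = 14632 ≡ 573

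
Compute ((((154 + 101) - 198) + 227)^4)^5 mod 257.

154 + 101 = 255
255 - 198 = 57
57 + 227 = 284 ≡ 27 (mod 257)
(27)^4 ≡ 222 (mod 257)
(222)^5 ≡ 187 (mod 257)

187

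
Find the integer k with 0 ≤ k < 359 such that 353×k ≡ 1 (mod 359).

299

Apply the Euclidean algorithm and back-substitute:
359 = 1×353 + 6
353 = 58×6 + 5
6 = 1×5 + 1
5 = 5×1 + 0
gcd(353, 359) = 1, so the inverse exists.
Bézout: 1 = 59×359 − 60×353.
So 353⁻¹ ≡ −60 ≡ 299 (mod 359).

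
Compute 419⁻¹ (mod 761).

425

Apply the Euclidean algorithm and back-substitute:
761 = 1·419 + 342
419 = 1·342 + 77
342 = 4·77 + 34
77 = 2·34 + 9
34 = 3·9 + 7
9 = 1·7 + 2
7 = 3·2 + 1
2 = 2·1 + 0
gcd(419, 761) = 1, so the inverse exists.
Bézout: 1 = 185·761 − 336·419.
So 419⁻¹ ≡ −336 ≡ 425 (mod 761).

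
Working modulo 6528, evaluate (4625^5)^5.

4625

(4625)^5 ≡ 1361 (mod 6528)
(1361)^5 ≡ 4625 (mod 6528)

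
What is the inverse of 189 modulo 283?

3

283 = 1*189 + 94
189 = 2*94 + 1
94 = 94*1 + 0
gcd(189, 283) = 1, so the inverse exists.
Bézout: 1 = −2*283 + 3*189.
So 189⁻¹ ≡ 3 (mod 283).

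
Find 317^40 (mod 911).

308

By square-and-multiply:
40 in binary is 101000, i.e. 40 = 32 + 8.
317^1 ≡ 317 (mod 911)
317^2 ≡ 317^2 = 100489 ≡ 279 (mod 911)
317^4 ≡ 279^2 = 77841 ≡ 406 (mod 911)
317^8 ≡ 406^2 = 164836 ≡ 856 (mod 911)
317^16 ≡ 856^2 = 732736 ≡ 292 (mod 911)
317^32 ≡ 292^2 = 85264 ≡ 541 (mod 911)
317^40 = 317^32 × 317^8 ≡ 541 × 856 (mod 911).
541 × 856 = 463096 ≡ 308 (mod 911).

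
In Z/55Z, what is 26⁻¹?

36

55 = 2*26 + 3
26 = 8*3 + 2
3 = 1*2 + 1
2 = 2*1 + 0
gcd(26, 55) = 1, so the inverse exists.
Bézout: 1 = 9*55 − 19*26.
So 26⁻¹ ≡ −19 ≡ 36 (mod 55).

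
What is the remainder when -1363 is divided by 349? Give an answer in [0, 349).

-1363 = -4·349 + 33, so -1363 ≡ 33 (mod 349).

33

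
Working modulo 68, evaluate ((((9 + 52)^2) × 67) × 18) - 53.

9 + 52 = 61
(61)^2 ≡ 49 (mod 68)
49 × 67 = 3283 ≡ 19 (mod 68)
19 × 18 = 342 ≡ 2 (mod 68)
2 - 53 = -51 ≡ 17 (mod 68)

17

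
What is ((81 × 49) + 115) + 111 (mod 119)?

30

81 × 49 = 3969 ≡ 42 (mod 119)
42 + 115 = 157 ≡ 38 (mod 119)
38 + 111 = 149 ≡ 30 (mod 119)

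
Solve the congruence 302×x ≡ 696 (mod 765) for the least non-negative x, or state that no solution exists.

gcd(302, 765) = 1, so a unique solution mod 765 exists.
302⁻¹ ≡ 38 (mod 765).
x ≡ 38×696 ≡ 438 (mod 765).

438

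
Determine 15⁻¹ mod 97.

By the extended Euclidean algorithm:
97 = 6·15 + 7
15 = 2·7 + 1
7 = 7·1 + 0
gcd(15, 97) = 1, so the inverse exists.
Back-substitute for 1:
1 = 1·15 − 2·7
  = −2·97 + 13·15
So 15⁻¹ ≡ 13 (mod 97).

13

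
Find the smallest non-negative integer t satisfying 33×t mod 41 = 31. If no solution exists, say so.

gcd(33, 41) = 1, so a unique solution mod 41 exists.
33⁻¹ ≡ 5 (mod 41).
t ≡ 5×31 ≡ 32 (mod 41).

32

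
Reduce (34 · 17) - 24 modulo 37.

34 · 17 = 578 ≡ 23 (mod 37)
23 - 24 = -1 ≡ 36 (mod 37)

36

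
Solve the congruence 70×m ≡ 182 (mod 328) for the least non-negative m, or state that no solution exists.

101

gcd(70, 328) = 2, and 2 | 182, so solutions exist.
Divide through by 2: 35×m ≡ 91 (mod 164).
35⁻¹ ≡ 75 (mod 164).
m ≡ 75×91 ≡ 101 (mod 164).
The smallest non-negative solution is m = 101.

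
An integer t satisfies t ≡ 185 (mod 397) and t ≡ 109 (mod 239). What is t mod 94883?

397⁻¹ mod 239: 397×59 ≡ 1 (mod 239), so 397⁻¹ ≡ 59.
t = 185 + 397×((109 − 185)×59 mod 239) = 185 + 397×57 = 22814.
Check: 22814 mod 397 = 185, 22814 mod 239 = 109. ✓

22814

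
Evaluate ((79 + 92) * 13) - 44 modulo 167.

79 + 92 = 171 ≡ 4 (mod 167)
4 * 13 = 52
52 - 44 = 8

8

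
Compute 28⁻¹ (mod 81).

55

Apply the Euclidean algorithm and back-substitute:
81 = 2×28 + 25
28 = 1×25 + 3
25 = 8×3 + 1
3 = 3×1 + 0
gcd(28, 81) = 1, so the inverse exists.
Back-substitute for 1:
1 = 1×25 − 8×3
  = −8×28 + 9×25
  = 9×81 − 26×28
So 28⁻¹ ≡ −26 ≡ 55 (mod 81).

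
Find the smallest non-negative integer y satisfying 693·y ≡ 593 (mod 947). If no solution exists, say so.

844

gcd(693, 947) = 1, so a unique solution mod 947 exists.
693⁻¹ ≡ 645 (mod 947).
y ≡ 645·593 ≡ 844 (mod 947).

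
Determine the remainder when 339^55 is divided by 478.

337

Compute successive squares:
339^1 ≡ 339 (mod 478)
339^2 ≡ 339^2 = 114921 ≡ 201 (mod 478)
339^4 ≡ 201^2 = 40401 ≡ 249 (mod 478)
339^8 ≡ 249^2 = 62001 ≡ 339 (mod 478)
339^16 ≡ 339^2 = 114921 ≡ 201 (mod 478)
339^32 ≡ 201^2 = 40401 ≡ 249 (mod 478)
339^55 = 339^32 * 339^16 * 339^4 * 339^2 * 339^1 ≡ 249 * 201 * 249 * 201 * 339 (mod 478).
Accumulate the product:
249 * 201 = 50049 ≡ 337
337 * 249 = 83913 ≡ 263
263 * 201 = 52863 ≡ 283
283 * 339 = 95937 ≡ 337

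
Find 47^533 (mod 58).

By square-and-multiply:
533 in binary is 1000010101, i.e. 533 = 512 + 16 + 4 + 1.
47^1 ≡ 47 (mod 58)
47^2 ≡ 47^2 = 2209 ≡ 5 (mod 58)
47^4 ≡ 5^2 = 25 (mod 58)
47^8 ≡ 25^2 = 625 ≡ 45 (mod 58)
47^16 ≡ 45^2 = 2025 ≡ 53 (mod 58)
47^32 ≡ 53^2 = 2809 ≡ 25 (mod 58)
47^64 ≡ 25^2 = 625 ≡ 45 (mod 58)
47^128 ≡ 45^2 = 2025 ≡ 53 (mod 58)
47^256 ≡ 53^2 = 2809 ≡ 25 (mod 58)
47^512 ≡ 25^2 = 625 ≡ 45 (mod 58)
47^533 = 47^512 × 47^16 × 47^4 × 47^1 ≡ 45 × 53 × 25 × 47 (mod 58).
Accumulate the product:
45 × 53 = 2385 ≡ 7
7 × 25 = 175 ≡ 1
1 × 47 = 47

47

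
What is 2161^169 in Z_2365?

Compute successive squares:
169 in binary is 10101001, i.e. 169 = 128 + 32 + 8 + 1.
2161^1 ≡ 2161 (mod 2365)
2161^2 ≡ 2161^2 = 4669921 ≡ 1411 (mod 2365)
2161^4 ≡ 1411^2 = 1990921 ≡ 1956 (mod 2365)
2161^8 ≡ 1956^2 = 3825936 ≡ 1731 (mod 2365)
2161^16 ≡ 1731^2 = 2996361 ≡ 2271 (mod 2365)
2161^32 ≡ 2271^2 = 5157441 ≡ 1741 (mod 2365)
2161^64 ≡ 1741^2 = 3031081 ≡ 1516 (mod 2365)
2161^128 ≡ 1516^2 = 2298256 ≡ 1841 (mod 2365)
2161^169 = 2161^128 · 2161^32 · 2161^8 · 2161^1 ≡ 1841 · 1741 · 1731 · 2161 (mod 2365).
Accumulate the product:
1841 · 1741 = 3205181 ≡ 606
606 · 1731 = 1048986 ≡ 1291
1291 · 2161 = 2789851 ≡ 1516

1516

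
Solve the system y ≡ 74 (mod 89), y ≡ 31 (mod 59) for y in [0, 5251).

2922

89⁻¹ mod 59: 89*2 ≡ 1 (mod 59), so 89⁻¹ ≡ 2.
y = 74 + 89*((31 − 74)*2 mod 59) = 74 + 89*32 = 2922.
Check: 2922 mod 89 = 74, 2922 mod 59 = 31. ✓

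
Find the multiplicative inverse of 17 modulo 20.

13

20 = 1×17 + 3
17 = 5×3 + 2
3 = 1×2 + 1
2 = 2×1 + 0
gcd(17, 20) = 1, so the inverse exists.
Bézout: 1 = 6×20 − 7×17.
So 17⁻¹ ≡ −7 ≡ 13 (mod 20).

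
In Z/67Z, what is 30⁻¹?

38

67 = 2·30 + 7
30 = 4·7 + 2
7 = 3·2 + 1
2 = 2·1 + 0
gcd(30, 67) = 1, so the inverse exists.
Back-substitute for 1:
1 = 1·7 − 3·2
  = −3·30 + 13·7
  = 13·67 − 29·30
So 30⁻¹ ≡ −29 ≡ 38 (mod 67).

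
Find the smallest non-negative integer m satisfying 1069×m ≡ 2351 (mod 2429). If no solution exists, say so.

gcd(1069, 2429) = 1, so a unique solution mod 2429 exists.
1069⁻¹ ≡ 409 (mod 2429).
m ≡ 409×2351 ≡ 2104 (mod 2429).

2104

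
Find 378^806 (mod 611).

378

Using repeated squaring:
806 in binary is 1100100110, i.e. 806 = 512 + 256 + 32 + 4 + 2.
378^1 ≡ 378 (mod 611)
378^2 ≡ 378^2 = 142884 ≡ 521 (mod 611)
378^4 ≡ 521^2 = 271441 ≡ 157 (mod 611)
378^8 ≡ 157^2 = 24649 ≡ 209 (mod 611)
378^16 ≡ 209^2 = 43681 ≡ 300 (mod 611)
378^32 ≡ 300^2 = 90000 ≡ 183 (mod 611)
378^64 ≡ 183^2 = 33489 ≡ 495 (mod 611)
378^128 ≡ 495^2 = 245025 ≡ 14 (mod 611)
378^256 ≡ 14^2 = 196 (mod 611)
378^512 ≡ 196^2 = 38416 ≡ 534 (mod 611)
378^806 = 378^512 × 378^256 × 378^32 × 378^4 × 378^2 ≡ 534 × 196 × 183 × 157 × 521 (mod 611).
Accumulate the product:
534 × 196 = 104664 ≡ 183
183 × 183 = 33489 ≡ 495
495 × 157 = 77715 ≡ 118
118 × 521 = 61478 ≡ 378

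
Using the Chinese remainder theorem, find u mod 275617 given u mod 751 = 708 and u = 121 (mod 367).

72053

751⁻¹ mod 367: 751×108 ≡ 1 (mod 367), so 751⁻¹ ≡ 108.
u = 708 + 751×((121 − 708)×108 mod 367) = 708 + 751×95 = 72053.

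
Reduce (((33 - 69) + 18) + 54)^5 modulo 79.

50

33 - 69 = -36 ≡ 43 (mod 79)
43 + 18 = 61
61 + 54 = 115 ≡ 36 (mod 79)
(36)^5 ≡ 50 (mod 79)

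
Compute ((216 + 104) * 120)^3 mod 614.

582

216 + 104 = 320
320 * 120 = 38400 ≡ 332 (mod 614)
(332)^3 ≡ 582 (mod 614)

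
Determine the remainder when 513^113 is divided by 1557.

459

513^1 ≡ 513 (mod 1557)
513^2 ≡ 513^2 = 263169 ≡ 36 (mod 1557)
513^4 ≡ 36^2 = 1296 (mod 1557)
513^8 ≡ 1296^2 = 1679616 ≡ 1170 (mod 1557)
513^16 ≡ 1170^2 = 1368900 ≡ 297 (mod 1557)
513^32 ≡ 297^2 = 88209 ≡ 1017 (mod 1557)
513^64 ≡ 1017^2 = 1034289 ≡ 441 (mod 1557)
513^113 = 513^64 × 513^32 × 513^16 × 513^1 ≡ 441 × 1017 × 297 × 513 (mod 1557).
Accumulate the product:
441 × 1017 = 448497 ≡ 81
81 × 297 = 24057 ≡ 702
702 × 513 = 360126 ≡ 459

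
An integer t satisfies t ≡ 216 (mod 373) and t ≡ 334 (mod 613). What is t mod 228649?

373⁻¹ mod 613: 373×401 ≡ 1 (mod 613), so 373⁻¹ ≡ 401.
t = 216 + 373×((334 − 216)×401 mod 613) = 216 + 373×117 = 43857.

43857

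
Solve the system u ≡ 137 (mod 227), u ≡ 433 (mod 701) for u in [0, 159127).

227⁻¹ mod 701: 227×105 ≡ 1 (mod 701), so 227⁻¹ ≡ 105.
u = 137 + 227×((433 − 137)×105 mod 701) = 137 + 227×236 = 53709.

53709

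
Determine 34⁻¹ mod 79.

7

79 = 2*34 + 11
34 = 3*11 + 1
11 = 11*1 + 0
gcd(34, 79) = 1, so the inverse exists.
Back-substitute for 1:
1 = 1*34 − 3*11
  = −3*79 + 7*34
So 34⁻¹ ≡ 7 (mod 79).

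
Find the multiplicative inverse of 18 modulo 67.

41

Run the extended Euclidean algorithm:
67 = 3·18 + 13
18 = 1·13 + 5
13 = 2·5 + 3
5 = 1·3 + 2
3 = 1·2 + 1
2 = 2·1 + 0
gcd(18, 67) = 1, so the inverse exists.
Bézout: 1 = 7·67 − 26·18.
So 18⁻¹ ≡ −26 ≡ 41 (mod 67).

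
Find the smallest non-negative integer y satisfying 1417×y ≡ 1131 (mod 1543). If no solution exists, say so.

836

gcd(1417, 1543) = 1, so a unique solution mod 1543 exists.
1417⁻¹ ≡ 747 (mod 1543).
y ≡ 747×1131 ≡ 836 (mod 1543).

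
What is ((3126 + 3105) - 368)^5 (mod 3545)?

1983

3126 + 3105 = 6231 ≡ 2686 (mod 3545)
2686 - 368 = 2318
(2318)^5 ≡ 1983 (mod 3545)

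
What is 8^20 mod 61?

Compute successive squares:
20 in binary is 10100, i.e. 20 = 16 + 4.
8^1 ≡ 8 (mod 61)
8^2 ≡ 8^2 = 64 ≡ 3 (mod 61)
8^4 ≡ 3^2 = 9 (mod 61)
8^8 ≡ 9^2 = 81 ≡ 20 (mod 61)
8^16 ≡ 20^2 = 400 ≡ 34 (mod 61)
8^20 = 8^16 · 8^4 ≡ 34 · 9 (mod 61).
34 · 9 = 306 ≡ 1 (mod 61).

1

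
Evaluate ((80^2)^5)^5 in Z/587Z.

137

(80)^2 ≡ 530 (mod 587)
(530)^5 ≡ 553 (mod 587)
(553)^5 ≡ 137 (mod 587)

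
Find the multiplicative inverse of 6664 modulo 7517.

By the extended Euclidean algorithm:
7517 = 1·6664 + 853
6664 = 7·853 + 693
853 = 1·693 + 160
693 = 4·160 + 53
160 = 3·53 + 1
53 = 53·1 + 0
gcd(6664, 7517) = 1, so the inverse exists.
Bézout: 1 = 125·7517 − 141·6664.
So 6664⁻¹ ≡ −141 ≡ 7376 (mod 7517).

7376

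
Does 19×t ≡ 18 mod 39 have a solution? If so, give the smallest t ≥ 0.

3

gcd(19, 39) = 1, so a unique solution mod 39 exists.
19⁻¹ ≡ 37 (mod 39).
t ≡ 37×18 ≡ 3 (mod 39).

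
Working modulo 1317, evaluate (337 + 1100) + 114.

337 + 1100 = 1437 ≡ 120 (mod 1317)
120 + 114 = 234

234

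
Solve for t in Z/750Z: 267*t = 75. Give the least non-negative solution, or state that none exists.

225

gcd(267, 750) = 3, and 3 | 75, so solutions exist.
Divide through by 3: 89*t = 25 (mod 250).
89⁻¹ ≡ 59 (mod 250).
t ≡ 59*25 ≡ 225 (mod 250).
The smallest non-negative solution is t = 225.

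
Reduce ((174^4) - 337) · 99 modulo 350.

(174)^4 ≡ 176 (mod 350)
176 - 337 = -161 ≡ 189 (mod 350)
189 · 99 = 18711 ≡ 161 (mod 350)

161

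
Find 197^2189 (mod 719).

Using repeated squaring:
2189 in binary is 100010001101, i.e. 2189 = 2048 + 128 + 8 + 4 + 1.
197^1 ≡ 197 (mod 719)
197^2 ≡ 197^2 = 38809 ≡ 702 (mod 719)
197^4 ≡ 702^2 = 492804 ≡ 289 (mod 719)
197^8 ≡ 289^2 = 83521 ≡ 117 (mod 719)
197^16 ≡ 117^2 = 13689 ≡ 28 (mod 719)
197^32 ≡ 28^2 = 784 ≡ 65 (mod 719)
197^64 ≡ 65^2 = 4225 ≡ 630 (mod 719)
197^128 ≡ 630^2 = 396900 ≡ 12 (mod 719)
197^256 ≡ 12^2 = 144 (mod 719)
197^512 ≡ 144^2 = 20736 ≡ 604 (mod 719)
197^1024 ≡ 604^2 = 364816 ≡ 283 (mod 719)
197^2048 ≡ 283^2 = 80089 ≡ 280 (mod 719)
197^2189 = 197^2048 × 197^128 × 197^8 × 197^4 × 197^1 ≡ 280 × 12 × 117 × 289 × 197 (mod 719).
Accumulate the product:
280 × 12 = 3360 ≡ 484
484 × 117 = 56628 ≡ 546
546 × 289 = 157794 ≡ 333
333 × 197 = 65601 ≡ 172

172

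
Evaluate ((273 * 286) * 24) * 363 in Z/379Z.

359

273 * 286 = 78078 ≡ 4 (mod 379)
4 * 24 = 96
96 * 363 = 34848 ≡ 359 (mod 379)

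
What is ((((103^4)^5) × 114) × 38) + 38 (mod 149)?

48

(103)^4 ≡ 6 (mod 149)
(6)^5 ≡ 28 (mod 149)
28 × 114 = 3192 ≡ 63 (mod 149)
63 × 38 = 2394 ≡ 10 (mod 149)
10 + 38 = 48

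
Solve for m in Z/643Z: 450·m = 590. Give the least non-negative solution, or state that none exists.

530

gcd(450, 643) = 1, so a unique solution mod 643 exists.
450⁻¹ ≡ 633 (mod 643).
m ≡ 633·590 ≡ 530 (mod 643).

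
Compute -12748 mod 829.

-12748 = -16*829 + 516, so -12748 ≡ 516 (mod 829).

516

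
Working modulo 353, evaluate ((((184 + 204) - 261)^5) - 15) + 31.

181

184 + 204 = 388 ≡ 35 (mod 353)
35 - 261 = -226 ≡ 127 (mod 353)
(127)^5 ≡ 165 (mod 353)
165 - 15 = 150
150 + 31 = 181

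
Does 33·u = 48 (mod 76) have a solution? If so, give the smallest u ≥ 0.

gcd(33, 76) = 1, so a unique solution mod 76 exists.
33⁻¹ ≡ 53 (mod 76).
u ≡ 53·48 ≡ 36 (mod 76).

36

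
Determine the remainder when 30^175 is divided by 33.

21

175 in binary is 10101111, i.e. 175 = 128 + 32 + 8 + 4 + 2 + 1.
30^1 ≡ 30 (mod 33)
30^2 ≡ 30^2 = 900 ≡ 9 (mod 33)
30^4 ≡ 9^2 = 81 ≡ 15 (mod 33)
30^8 ≡ 15^2 = 225 ≡ 27 (mod 33)
30^16 ≡ 27^2 = 729 ≡ 3 (mod 33)
30^32 ≡ 3^2 = 9 (mod 33)
30^64 ≡ 9^2 = 81 ≡ 15 (mod 33)
30^128 ≡ 15^2 = 225 ≡ 27 (mod 33)
30^175 = 30^128 * 30^32 * 30^8 * 30^4 * 30^2 * 30^1 ≡ 27 * 9 * 27 * 15 * 9 * 30 (mod 33).
Accumulate the product:
27 * 9 = 243 ≡ 12
12 * 27 = 324 ≡ 27
27 * 15 = 405 ≡ 9
9 * 9 = 81 ≡ 15
15 * 30 = 450 ≡ 21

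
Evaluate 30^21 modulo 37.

21 in binary is 10101, i.e. 21 = 16 + 4 + 1.
30^1 ≡ 30 (mod 37)
30^2 ≡ 30^2 = 900 ≡ 12 (mod 37)
30^4 ≡ 12^2 = 144 ≡ 33 (mod 37)
30^8 ≡ 33^2 = 1089 ≡ 16 (mod 37)
30^16 ≡ 16^2 = 256 ≡ 34 (mod 37)
30^21 = 30^16 × 30^4 × 30^1 ≡ 34 × 33 × 30 (mod 37).
Accumulate the product:
34 × 33 = 1122 ≡ 12
12 × 30 = 360 ≡ 27

27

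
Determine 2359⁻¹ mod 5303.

1396

Run the extended Euclidean algorithm:
5303 = 2·2359 + 585
2359 = 4·585 + 19
585 = 30·19 + 15
19 = 1·15 + 4
15 = 3·4 + 3
4 = 1·3 + 1
3 = 3·1 + 0
gcd(2359, 5303) = 1, so the inverse exists.
Back-substitute for 1:
1 = 1·4 − 1·3
  = −1·15 + 4·4
  = 4·19 − 5·15
  = −5·585 + 154·19
  = 154·2359 − 621·585
  = −621·5303 + 1396·2359
So 2359⁻¹ ≡ 1396 (mod 5303).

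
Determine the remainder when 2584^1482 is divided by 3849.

By square-and-multiply:
1482 in binary is 10111001010, i.e. 1482 = 1024 + 256 + 128 + 64 + 8 + 2.
2584^1 ≡ 2584 (mod 3849)
2584^2 ≡ 2584^2 = 6677056 ≡ 2890 (mod 3849)
2584^4 ≡ 2890^2 = 8352100 ≡ 3619 (mod 3849)
2584^8 ≡ 3619^2 = 13097161 ≡ 2863 (mod 3849)
2584^16 ≡ 2863^2 = 8196769 ≡ 2248 (mod 3849)
2584^32 ≡ 2248^2 = 5053504 ≡ 3616 (mod 3849)
2584^64 ≡ 3616^2 = 13075456 ≡ 403 (mod 3849)
2584^128 ≡ 403^2 = 162409 ≡ 751 (mod 3849)
2584^256 ≡ 751^2 = 564001 ≡ 2047 (mod 3849)
2584^512 ≡ 2047^2 = 4190209 ≡ 2497 (mod 3849)
2584^1024 ≡ 2497^2 = 6235009 ≡ 3478 (mod 3849)
2584^1482 = 2584^1024 · 2584^256 · 2584^128 · 2584^64 · 2584^8 · 2584^2 ≡ 3478 · 2047 · 751 · 403 · 2863 · 2890 (mod 3849).
Accumulate the product:
3478 · 2047 = 7119466 ≡ 2665
2665 · 751 = 2001415 ≡ 3784
3784 · 403 = 1524952 ≡ 748
748 · 2863 = 2141524 ≡ 1480
1480 · 2890 = 4277200 ≡ 961

961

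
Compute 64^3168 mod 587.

138

64^1 ≡ 64 (mod 587)
64^2 ≡ 64^2 = 4096 ≡ 574 (mod 587)
64^4 ≡ 574^2 = 329476 ≡ 169 (mod 587)
64^8 ≡ 169^2 = 28561 ≡ 385 (mod 587)
64^16 ≡ 385^2 = 148225 ≡ 301 (mod 587)
64^32 ≡ 301^2 = 90601 ≡ 203 (mod 587)
64^64 ≡ 203^2 = 41209 ≡ 119 (mod 587)
64^128 ≡ 119^2 = 14161 ≡ 73 (mod 587)
64^256 ≡ 73^2 = 5329 ≡ 46 (mod 587)
64^512 ≡ 46^2 = 2116 ≡ 355 (mod 587)
64^1024 ≡ 355^2 = 126025 ≡ 407 (mod 587)
64^2048 ≡ 407^2 = 165649 ≡ 115 (mod 587)
64^3168 = 64^2048 · 64^1024 · 64^64 · 64^32 ≡ 115 · 407 · 119 · 203 (mod 587).
Accumulate the product:
115 · 407 = 46805 ≡ 432
432 · 119 = 51408 ≡ 339
339 · 203 = 68817 ≡ 138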